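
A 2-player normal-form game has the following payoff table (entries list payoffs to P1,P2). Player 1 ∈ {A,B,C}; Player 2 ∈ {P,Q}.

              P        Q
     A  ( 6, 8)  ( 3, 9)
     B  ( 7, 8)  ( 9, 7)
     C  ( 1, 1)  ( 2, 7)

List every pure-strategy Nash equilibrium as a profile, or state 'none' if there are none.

(A,P): not NE [P1→B gives 7>6; P2→Q gives 9>8]
(A,Q): not NE [P1→B gives 9>3]
(B,P): NE
(B,Q): not NE [P2→P gives 8>7]
(C,P): not NE [P1→B gives 7>1; P2→Q gives 7>1]
(C,Q): not NE [P1→B gives 9>2]

PSNE = {(B,P)}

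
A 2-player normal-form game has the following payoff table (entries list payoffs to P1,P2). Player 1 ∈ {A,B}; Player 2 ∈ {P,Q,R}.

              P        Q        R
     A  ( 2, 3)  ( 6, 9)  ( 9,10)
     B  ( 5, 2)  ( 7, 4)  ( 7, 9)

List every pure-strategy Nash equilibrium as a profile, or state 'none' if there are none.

(A,P): not NE [P1→B gives 5>2; P2→R gives 10>3]
(A,Q): not NE [P1→B gives 7>6; P2→R gives 10>9]
(A,R): NE
(B,P): not NE [P2→R gives 9>2]
(B,Q): not NE [P2→R gives 9>4]
(B,R): not NE [P1→A gives 9>7]

PSNE = {(A,R)}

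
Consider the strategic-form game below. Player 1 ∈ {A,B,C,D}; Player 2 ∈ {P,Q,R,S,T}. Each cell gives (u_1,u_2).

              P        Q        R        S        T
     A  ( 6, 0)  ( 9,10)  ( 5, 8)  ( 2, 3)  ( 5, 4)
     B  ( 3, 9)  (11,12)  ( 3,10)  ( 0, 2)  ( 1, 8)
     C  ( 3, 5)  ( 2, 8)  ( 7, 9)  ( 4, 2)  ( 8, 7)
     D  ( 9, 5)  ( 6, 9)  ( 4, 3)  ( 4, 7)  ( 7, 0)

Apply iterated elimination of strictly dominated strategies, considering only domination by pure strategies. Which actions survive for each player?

P2 drop P (Q beats it: A:10>0 B:12>9 C:8>5 D:9>5)
P2 drop S (Q beats it: A:10>3 B:12>2 C:8>2 D:9>7)
P2 drop T (Q beats it: A:10>4 B:12>8 C:8>7 D:9>0)
P1 drop D (A beats it: Q:9>6 R:5>4)
P1→{A,B,C} P2→{Q,R}

Survivors P1:{A,B,C} P2:{Q,R}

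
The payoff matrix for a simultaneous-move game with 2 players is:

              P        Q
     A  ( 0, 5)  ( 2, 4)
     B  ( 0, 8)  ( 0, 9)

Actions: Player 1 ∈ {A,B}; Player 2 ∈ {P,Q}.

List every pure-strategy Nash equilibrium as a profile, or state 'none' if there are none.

(A,P): NE
(A,Q): not NE [P2→P gives 5>4]
(B,P): not NE [P2→Q gives 9>8]
(B,Q): not NE [P1→A gives 2>0]

PSNE = {(A,P)}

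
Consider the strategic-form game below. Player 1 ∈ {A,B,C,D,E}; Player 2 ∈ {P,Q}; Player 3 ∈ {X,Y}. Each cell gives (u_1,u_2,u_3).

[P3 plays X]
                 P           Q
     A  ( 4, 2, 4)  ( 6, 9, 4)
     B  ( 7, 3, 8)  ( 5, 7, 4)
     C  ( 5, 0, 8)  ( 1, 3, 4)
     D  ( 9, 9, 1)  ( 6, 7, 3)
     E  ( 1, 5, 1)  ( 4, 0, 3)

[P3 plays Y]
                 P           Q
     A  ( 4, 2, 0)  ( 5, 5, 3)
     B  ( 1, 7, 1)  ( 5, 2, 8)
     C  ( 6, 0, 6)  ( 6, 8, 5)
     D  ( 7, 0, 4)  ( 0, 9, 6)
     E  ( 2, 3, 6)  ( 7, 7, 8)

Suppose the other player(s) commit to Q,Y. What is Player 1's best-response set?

P1 best: {E}

u_1(A vs Q,Y) = 5
u_1(B vs Q,Y) = 5
u_1(C vs Q,Y) = 6
u_1(D vs Q,Y) = 0
u_1(E vs Q,Y) = 7
max payoff 7 at {E}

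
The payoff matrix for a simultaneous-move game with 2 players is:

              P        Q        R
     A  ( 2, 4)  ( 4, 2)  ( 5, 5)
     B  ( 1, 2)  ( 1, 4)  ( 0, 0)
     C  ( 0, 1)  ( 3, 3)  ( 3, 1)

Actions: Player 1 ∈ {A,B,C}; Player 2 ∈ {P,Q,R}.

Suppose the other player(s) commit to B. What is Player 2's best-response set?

u_2(P vs B) = 2
u_2(Q vs B) = 4
u_2(R vs B) = 0
max payoff 4 at {Q}

argmax u_2 = {Q}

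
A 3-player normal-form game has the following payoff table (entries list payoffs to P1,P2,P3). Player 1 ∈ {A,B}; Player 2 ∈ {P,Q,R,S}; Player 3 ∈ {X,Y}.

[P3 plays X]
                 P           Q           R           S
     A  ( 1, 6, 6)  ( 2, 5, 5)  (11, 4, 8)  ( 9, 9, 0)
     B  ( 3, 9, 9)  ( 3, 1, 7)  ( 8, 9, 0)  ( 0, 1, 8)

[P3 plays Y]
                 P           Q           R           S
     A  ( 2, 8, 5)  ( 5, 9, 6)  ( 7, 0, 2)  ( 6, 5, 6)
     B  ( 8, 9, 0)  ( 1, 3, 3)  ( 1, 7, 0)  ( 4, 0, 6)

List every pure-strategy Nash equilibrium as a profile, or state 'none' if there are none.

(A,P,X): not NE [P1→B gives 3>1; P2→S gives 9>6]
(A,P,Y): not NE [P1→B gives 8>2; P2→Q gives 9>8; P3→X gives 6>5]
(A,Q,X): not NE [P1→B gives 3>2; P2→S gives 9>5; P3→Y gives 6>5]
(A,Q,Y): NE
(A,R,X): not NE [P2→S gives 9>4]
(A,R,Y): not NE [P2→Q gives 9>0; P3→X gives 8>2]
(A,S,X): not NE [P3→Y gives 6>0]
(A,S,Y): not NE [P2→Q gives 9>5]
(B,P,X): NE
(B,P,Y): not NE [P3→X gives 9>0]
(B,Q,X): not NE [P2→R gives 9>1]
(B,Q,Y): not NE [P1→A gives 5>1; P2→P gives 9>3; P3→X gives 7>3]
(B,R,X): not NE [P1→A gives 11>8]
(B,R,Y): not NE [P1→A gives 7>1; P2→P gives 9>7]
(B,S,X): not NE [P1→A gives 9>0; P2→R gives 9>1]
(B,S,Y): not NE [P1→A gives 6>4; P2→P gives 9>0; P3→X gives 8>6]

NE set: (A,Q,Y), (B,P,X)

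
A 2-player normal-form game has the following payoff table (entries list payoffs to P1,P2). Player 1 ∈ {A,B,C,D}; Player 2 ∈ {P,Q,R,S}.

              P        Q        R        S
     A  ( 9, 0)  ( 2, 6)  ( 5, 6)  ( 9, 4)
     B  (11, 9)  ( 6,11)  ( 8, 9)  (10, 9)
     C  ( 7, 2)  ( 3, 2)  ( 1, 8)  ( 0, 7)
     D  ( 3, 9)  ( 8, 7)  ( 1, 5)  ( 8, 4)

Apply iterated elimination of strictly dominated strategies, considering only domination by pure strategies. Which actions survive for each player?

P1 drop A (B beats it: P:11>9 Q:6>2 R:8>5 S:10>9)
P1 drop C (B beats it: P:11>7 Q:6>3 R:8>1 S:10>0)
P2 drop R (Q beats it: B:11>9 D:7>5)
P2 drop S (Q beats it: B:11>9 D:7>4)
P1→{B,D} P2→{P,Q}

Remaining: P1:{B,D} P2:{P,Q}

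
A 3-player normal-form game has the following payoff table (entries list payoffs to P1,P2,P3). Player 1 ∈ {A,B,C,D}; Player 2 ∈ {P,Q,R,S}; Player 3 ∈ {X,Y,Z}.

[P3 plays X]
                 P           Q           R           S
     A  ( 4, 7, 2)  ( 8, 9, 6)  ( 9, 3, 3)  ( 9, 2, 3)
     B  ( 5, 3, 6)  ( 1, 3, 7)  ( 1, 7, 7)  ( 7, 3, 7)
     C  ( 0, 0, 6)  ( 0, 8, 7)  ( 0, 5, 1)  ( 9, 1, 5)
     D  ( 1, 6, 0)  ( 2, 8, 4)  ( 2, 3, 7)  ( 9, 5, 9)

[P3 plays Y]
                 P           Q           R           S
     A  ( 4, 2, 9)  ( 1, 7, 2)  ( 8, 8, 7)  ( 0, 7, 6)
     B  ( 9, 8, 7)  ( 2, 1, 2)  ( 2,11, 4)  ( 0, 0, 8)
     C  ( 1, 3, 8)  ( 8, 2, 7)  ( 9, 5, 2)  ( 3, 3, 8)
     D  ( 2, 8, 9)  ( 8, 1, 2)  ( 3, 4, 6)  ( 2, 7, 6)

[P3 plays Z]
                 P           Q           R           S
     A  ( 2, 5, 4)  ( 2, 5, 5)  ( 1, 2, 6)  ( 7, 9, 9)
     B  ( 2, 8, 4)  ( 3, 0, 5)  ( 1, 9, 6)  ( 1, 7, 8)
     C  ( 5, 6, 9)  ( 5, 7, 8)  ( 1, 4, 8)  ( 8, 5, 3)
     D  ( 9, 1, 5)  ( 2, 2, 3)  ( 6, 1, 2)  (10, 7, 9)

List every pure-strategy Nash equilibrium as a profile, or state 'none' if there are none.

NE set: (A,Q,X), (C,Q,Z), (D,S,Z)

(A,P,X): not NE [P1→B gives 5>4; P2→Q gives 9>7; P3→Y gives 9>2]
(A,P,Y): not NE [P1→B gives 9>4; P2→R gives 8>2]
(A,P,Z): not NE [P1→D gives 9>2; P2→S gives 9>5; P3→Y gives 9>4]
(A,Q,X): NE
(A,Q,Y): not NE [P1→D gives 8>1; P2→R gives 8>7; P3→X gives 6>2]
(A,Q,Z): not NE [P1→C gives 5>2; P2→S gives 9>5; P3→X gives 6>5]
(A,R,X): not NE [P2→Q gives 9>3; P3→Y gives 7>3]
(A,R,Y): not NE [P1→C gives 9>8]
(A,R,Z): not NE [P1→D gives 6>1; P2→S gives 9>2; P3→Y gives 7>6]
(A,S,X): not NE [P2→Q gives 9>2; P3→Z gives 9>3]
(A,S,Y): not NE [P1→C gives 3>0; P2→R gives 8>7; P3→Z gives 9>6]
(A,S,Z): not NE [P1→D gives 10>7]
(B,P,X): not NE [P2→R gives 7>3; P3→Y gives 7>6]
(B,P,Y): not NE [P2→R gives 11>8]
(B,P,Z): not NE [P1→D gives 9>2; P2→R gives 9>8; P3→Y gives 7>4]
(B,Q,X): not NE [P1→A gives 8>1; P2→R gives 7>3]
(B,Q,Y): not NE [P1→D gives 8>2; P2→R gives 11>1; P3→X gives 7>2]
(B,Q,Z): not NE [P1→C gives 5>3; P2→R gives 9>0; P3→X gives 7>5]
(B,R,X): not NE [P1→A gives 9>1]
(B,R,Y): not NE [P1→C gives 9>2; P3→X gives 7>4]
(B,R,Z): not NE [P1→D gives 6>1; P3→X gives 7>6]
(B,S,X): not NE [P1→D gives 9>7; P2→R gives 7>3; P3→Z gives 8>7]
(B,S,Y): not NE [P1→C gives 3>0; P2→R gives 11>0]
(B,S,Z): not NE [P1→D gives 10>1; P2→R gives 9>7]
(C,P,X): not NE [P1→B gives 5>0; P2→Q gives 8>0; P3→Z gives 9>6]
(C,P,Y): not NE [P1→B gives 9>1; P2→R gives 5>3; P3→Z gives 9>8]
(C,P,Z): not NE [P1→D gives 9>5; P2→Q gives 7>6]
(C,Q,X): not NE [P1→A gives 8>0; P3→Z gives 8>7]
(C,Q,Y): not NE [P2→R gives 5>2; P3→Z gives 8>7]
(C,Q,Z): NE
(C,R,X): not NE [P1→A gives 9>0; P2→Q gives 8>5; P3→Z gives 8>1]
(C,R,Y): not NE [P3→Z gives 8>2]
(C,R,Z): not NE [P1→D gives 6>1; P2→Q gives 7>4]
(C,S,X): not NE [P2→Q gives 8>1; P3→Y gives 8>5]
(C,S,Y): not NE [P2→R gives 5>3]
(C,S,Z): not NE [P1→D gives 10>8; P2→Q gives 7>5; P3→Y gives 8>3]
(D,P,X): not NE [P1→B gives 5>1; P2→Q gives 8>6; P3→Y gives 9>0]
(D,P,Y): not NE [P1→B gives 9>2]
(D,P,Z): not NE [P2→S gives 7>1; P3→Y gives 9>5]
(D,Q,X): not NE [P1→A gives 8>2]
(D,Q,Y): not NE [P2→P gives 8>1; P3→X gives 4>2]
(D,Q,Z): not NE [P1→C gives 5>2; P2→S gives 7>2; P3→X gives 4>3]
(D,R,X): not NE [P1→A gives 9>2; P2→Q gives 8>3]
(D,R,Y): not NE [P1→C gives 9>3; P2→P gives 8>4; P3→X gives 7>6]
(D,R,Z): not NE [P2→S gives 7>1; P3→X gives 7>2]
(D,S,X): not NE [P2→Q gives 8>5]
(D,S,Y): not NE [P1→C gives 3>2; P2→P gives 8>7; P3→Z gives 9>6]
(D,S,Z): NE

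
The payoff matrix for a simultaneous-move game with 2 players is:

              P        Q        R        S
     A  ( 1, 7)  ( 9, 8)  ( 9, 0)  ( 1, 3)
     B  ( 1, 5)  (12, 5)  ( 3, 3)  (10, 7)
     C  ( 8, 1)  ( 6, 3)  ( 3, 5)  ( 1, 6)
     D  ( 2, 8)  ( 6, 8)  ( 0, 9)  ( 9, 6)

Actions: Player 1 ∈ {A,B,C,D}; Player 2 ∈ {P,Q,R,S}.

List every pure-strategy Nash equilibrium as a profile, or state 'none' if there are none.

NE set: (B,S)

(A,P): not NE [P1→C gives 8>1; P2→Q gives 8>7]
(A,Q): not NE [P1→B gives 12>9]
(A,R): not NE [P2→Q gives 8>0]
(A,S): not NE [P1→B gives 10>1; P2→Q gives 8>3]
(B,P): not NE [P1→C gives 8>1; P2→S gives 7>5]
(B,Q): not NE [P2→S gives 7>5]
(B,R): not NE [P1→A gives 9>3; P2→S gives 7>3]
(B,S): NE
(C,P): not NE [P2→S gives 6>1]
(C,Q): not NE [P1→B gives 12>6; P2→S gives 6>3]
(C,R): not NE [P1→A gives 9>3; P2→S gives 6>5]
(C,S): not NE [P1→B gives 10>1]
(D,P): not NE [P1→C gives 8>2; P2→R gives 9>8]
(D,Q): not NE [P1→B gives 12>6; P2→R gives 9>8]
(D,R): not NE [P1→A gives 9>0]
(D,S): not NE [P1→B gives 10>9; P2→R gives 9>6]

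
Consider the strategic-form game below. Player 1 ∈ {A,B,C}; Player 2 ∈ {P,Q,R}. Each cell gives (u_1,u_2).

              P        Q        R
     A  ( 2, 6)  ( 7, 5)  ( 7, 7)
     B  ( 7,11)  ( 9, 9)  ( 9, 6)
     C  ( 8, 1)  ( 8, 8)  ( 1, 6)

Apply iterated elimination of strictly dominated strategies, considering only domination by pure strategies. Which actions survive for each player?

P1 drop A (B beats it: P:7>2 Q:9>7 R:9>7)
P2 drop R (Q beats it: B:9>6 C:8>6)
P1→{B,C} P2→{P,Q}

Remaining: P1:{B,C} P2:{P,Q}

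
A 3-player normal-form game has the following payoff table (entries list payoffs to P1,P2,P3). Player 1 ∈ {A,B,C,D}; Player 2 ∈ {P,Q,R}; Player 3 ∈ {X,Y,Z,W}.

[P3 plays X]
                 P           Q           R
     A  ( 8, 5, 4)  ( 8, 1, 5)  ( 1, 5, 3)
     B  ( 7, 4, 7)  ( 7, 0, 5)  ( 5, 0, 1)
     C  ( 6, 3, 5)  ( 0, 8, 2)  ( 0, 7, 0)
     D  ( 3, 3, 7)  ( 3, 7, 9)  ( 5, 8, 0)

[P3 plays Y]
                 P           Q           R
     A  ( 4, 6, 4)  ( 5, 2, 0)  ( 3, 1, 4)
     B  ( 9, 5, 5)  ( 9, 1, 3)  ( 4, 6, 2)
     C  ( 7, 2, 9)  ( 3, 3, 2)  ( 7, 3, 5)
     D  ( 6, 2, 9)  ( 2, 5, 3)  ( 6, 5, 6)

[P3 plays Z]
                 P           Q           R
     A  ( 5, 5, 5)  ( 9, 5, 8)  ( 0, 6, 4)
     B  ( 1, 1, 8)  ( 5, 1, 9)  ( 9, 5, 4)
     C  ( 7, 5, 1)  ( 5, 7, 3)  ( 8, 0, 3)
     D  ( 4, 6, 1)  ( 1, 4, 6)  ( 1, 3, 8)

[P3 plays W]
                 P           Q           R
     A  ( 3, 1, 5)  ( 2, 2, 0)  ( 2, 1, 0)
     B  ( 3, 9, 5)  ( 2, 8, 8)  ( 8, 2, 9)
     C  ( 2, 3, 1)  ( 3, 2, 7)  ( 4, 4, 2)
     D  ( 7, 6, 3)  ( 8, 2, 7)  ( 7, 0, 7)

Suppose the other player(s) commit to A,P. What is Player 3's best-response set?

u_3(X vs A,P) = 4
u_3(Y vs A,P) = 4
u_3(Z vs A,P) = 5
u_3(W vs A,P) = 5
max payoff 5 at {Z,W}

BR_3 = {Z,W}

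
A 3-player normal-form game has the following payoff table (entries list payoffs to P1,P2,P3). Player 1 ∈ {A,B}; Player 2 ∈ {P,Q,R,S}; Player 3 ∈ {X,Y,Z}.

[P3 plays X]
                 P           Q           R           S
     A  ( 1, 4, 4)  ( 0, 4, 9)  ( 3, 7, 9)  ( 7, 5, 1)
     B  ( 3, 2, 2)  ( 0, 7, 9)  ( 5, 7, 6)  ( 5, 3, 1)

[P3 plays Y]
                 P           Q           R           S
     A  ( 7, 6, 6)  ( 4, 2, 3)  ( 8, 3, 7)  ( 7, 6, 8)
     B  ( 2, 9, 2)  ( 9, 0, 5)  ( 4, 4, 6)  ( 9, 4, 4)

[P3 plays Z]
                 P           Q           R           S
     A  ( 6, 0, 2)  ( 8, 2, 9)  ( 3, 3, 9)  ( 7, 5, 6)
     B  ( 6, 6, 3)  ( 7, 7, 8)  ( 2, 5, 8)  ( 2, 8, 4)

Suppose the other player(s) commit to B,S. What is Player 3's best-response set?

u_3(X vs B,S) = 1
u_3(Y vs B,S) = 4
u_3(Z vs B,S) = 4
max payoff 4 at {Y,Z}

argmax u_3 = {Y,Z}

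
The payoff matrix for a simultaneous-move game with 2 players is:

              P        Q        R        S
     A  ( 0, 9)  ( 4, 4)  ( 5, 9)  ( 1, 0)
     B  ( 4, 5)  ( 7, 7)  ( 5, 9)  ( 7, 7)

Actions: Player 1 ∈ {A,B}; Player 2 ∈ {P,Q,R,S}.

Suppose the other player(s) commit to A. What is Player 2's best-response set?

u_2(P vs A) = 9
u_2(Q vs A) = 4
u_2(R vs A) = 9
u_2(S vs A) = 0
max payoff 9 at {P,R}

BR_2 = {P,R}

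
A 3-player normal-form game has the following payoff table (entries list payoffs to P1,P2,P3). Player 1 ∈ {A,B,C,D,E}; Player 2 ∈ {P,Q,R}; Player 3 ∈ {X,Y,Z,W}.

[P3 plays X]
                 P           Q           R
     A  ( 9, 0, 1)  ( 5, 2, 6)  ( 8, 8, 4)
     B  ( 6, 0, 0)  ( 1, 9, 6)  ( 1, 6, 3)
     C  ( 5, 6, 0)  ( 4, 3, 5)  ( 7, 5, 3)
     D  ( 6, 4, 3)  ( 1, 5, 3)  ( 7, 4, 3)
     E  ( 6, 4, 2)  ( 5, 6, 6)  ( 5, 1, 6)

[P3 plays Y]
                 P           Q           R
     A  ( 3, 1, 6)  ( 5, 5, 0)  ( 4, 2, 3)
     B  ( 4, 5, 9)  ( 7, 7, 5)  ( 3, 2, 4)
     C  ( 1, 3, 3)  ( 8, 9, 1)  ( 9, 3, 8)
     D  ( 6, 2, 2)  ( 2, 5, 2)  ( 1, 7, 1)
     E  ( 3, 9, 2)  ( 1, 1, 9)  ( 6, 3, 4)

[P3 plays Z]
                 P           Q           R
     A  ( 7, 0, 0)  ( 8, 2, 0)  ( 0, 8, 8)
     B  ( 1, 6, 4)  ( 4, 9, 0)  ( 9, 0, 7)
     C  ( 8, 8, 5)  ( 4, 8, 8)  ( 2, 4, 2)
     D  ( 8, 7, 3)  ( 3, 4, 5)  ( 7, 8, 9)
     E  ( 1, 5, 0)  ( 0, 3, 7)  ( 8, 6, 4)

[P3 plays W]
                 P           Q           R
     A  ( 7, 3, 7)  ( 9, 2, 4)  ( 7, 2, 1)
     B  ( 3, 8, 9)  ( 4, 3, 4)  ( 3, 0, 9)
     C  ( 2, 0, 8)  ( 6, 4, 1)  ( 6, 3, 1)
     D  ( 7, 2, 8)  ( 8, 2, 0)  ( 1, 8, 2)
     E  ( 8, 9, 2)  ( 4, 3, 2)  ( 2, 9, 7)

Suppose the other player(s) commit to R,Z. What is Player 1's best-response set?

u_1(A vs R,Z) = 0
u_1(B vs R,Z) = 9
u_1(C vs R,Z) = 2
u_1(D vs R,Z) = 7
u_1(E vs R,Z) = 8
max payoff 9 at {B}

P1 best: {B}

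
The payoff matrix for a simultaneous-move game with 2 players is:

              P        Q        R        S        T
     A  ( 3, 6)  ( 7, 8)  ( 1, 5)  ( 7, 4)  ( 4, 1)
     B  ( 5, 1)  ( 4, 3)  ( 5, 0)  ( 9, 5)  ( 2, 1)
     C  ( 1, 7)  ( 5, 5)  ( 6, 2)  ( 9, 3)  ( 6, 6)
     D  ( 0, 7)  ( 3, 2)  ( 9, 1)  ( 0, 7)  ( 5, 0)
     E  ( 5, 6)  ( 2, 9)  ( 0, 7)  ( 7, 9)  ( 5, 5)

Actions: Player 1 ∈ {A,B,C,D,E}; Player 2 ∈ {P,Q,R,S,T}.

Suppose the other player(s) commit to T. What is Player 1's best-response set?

u_1(A vs T) = 4
u_1(B vs T) = 2
u_1(C vs T) = 6
u_1(D vs T) = 5
u_1(E vs T) = 5
max payoff 6 at {C}

P1 best: {C}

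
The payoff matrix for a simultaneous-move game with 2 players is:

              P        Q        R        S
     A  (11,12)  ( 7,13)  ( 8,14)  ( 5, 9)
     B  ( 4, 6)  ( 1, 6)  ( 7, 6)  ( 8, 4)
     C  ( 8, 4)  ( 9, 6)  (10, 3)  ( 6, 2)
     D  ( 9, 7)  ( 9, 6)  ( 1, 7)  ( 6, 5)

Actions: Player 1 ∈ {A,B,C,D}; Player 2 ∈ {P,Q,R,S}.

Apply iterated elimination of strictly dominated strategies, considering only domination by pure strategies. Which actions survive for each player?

P2 drop S (P beats it: A:12>9 B:6>4 C:4>2 D:7>5)
P1 drop B (A beats it: P:11>4 Q:7>1 R:8>7)
P1→{A,C,D} P2→{P,Q,R}

Survivors P1:{A,C,D} P2:{P,Q,R}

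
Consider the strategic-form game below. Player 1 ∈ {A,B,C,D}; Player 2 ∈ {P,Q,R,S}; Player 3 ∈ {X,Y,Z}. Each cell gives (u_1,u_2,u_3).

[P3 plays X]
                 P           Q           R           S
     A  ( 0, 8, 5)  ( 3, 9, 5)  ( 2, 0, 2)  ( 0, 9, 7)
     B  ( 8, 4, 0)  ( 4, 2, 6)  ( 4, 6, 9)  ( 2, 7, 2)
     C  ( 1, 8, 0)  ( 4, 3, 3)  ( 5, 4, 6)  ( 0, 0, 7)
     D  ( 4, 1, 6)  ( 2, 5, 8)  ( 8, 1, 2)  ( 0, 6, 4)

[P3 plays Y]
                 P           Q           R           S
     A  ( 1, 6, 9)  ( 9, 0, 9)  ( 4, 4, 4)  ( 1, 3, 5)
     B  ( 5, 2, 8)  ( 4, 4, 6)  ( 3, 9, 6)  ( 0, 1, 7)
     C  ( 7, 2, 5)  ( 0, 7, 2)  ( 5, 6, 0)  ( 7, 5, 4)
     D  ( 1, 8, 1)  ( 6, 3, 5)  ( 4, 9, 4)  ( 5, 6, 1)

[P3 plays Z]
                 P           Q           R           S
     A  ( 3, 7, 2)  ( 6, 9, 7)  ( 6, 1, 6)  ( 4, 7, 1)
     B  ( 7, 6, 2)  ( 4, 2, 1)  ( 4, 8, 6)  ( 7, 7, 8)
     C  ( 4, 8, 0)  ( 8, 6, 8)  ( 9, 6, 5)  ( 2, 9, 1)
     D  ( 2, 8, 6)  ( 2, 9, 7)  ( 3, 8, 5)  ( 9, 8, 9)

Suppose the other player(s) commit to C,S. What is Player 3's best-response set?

argmax u_3 = {X}

u_3(X vs C,S) = 7
u_3(Y vs C,S) = 4
u_3(Z vs C,S) = 1
max payoff 7 at {X}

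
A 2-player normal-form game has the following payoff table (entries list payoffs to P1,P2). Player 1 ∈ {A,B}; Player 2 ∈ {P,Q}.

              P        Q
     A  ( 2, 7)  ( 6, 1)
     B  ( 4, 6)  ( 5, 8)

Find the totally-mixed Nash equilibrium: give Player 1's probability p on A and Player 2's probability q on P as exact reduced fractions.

P1 mixes 1/4 on A; P2 mixes 1/3 on P

P1 indiff ⇒ q·2+(1-q)·6 = q·4+(1-q)·5 ⇒ q(-2) = (1-q)(-1) ⇒ q = 1/3
P2 indiff ⇒ p·7+(1-p)·6 = p·1+(1-p)·8 ⇒ p(6) = (1-p)(2) ⇒ p = 1/4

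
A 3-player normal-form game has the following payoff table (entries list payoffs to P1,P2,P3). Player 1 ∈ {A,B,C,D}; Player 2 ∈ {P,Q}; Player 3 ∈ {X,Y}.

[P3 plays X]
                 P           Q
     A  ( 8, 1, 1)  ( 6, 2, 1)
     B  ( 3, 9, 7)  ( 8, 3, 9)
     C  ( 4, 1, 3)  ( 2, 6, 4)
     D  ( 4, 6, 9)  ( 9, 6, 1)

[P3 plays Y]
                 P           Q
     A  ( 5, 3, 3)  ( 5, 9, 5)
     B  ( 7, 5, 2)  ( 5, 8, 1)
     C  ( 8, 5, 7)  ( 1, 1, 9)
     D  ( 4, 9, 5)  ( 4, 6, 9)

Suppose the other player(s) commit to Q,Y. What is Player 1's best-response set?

argmax u_1 = {A,B}

u_1(A vs Q,Y) = 5
u_1(B vs Q,Y) = 5
u_1(C vs Q,Y) = 1
u_1(D vs Q,Y) = 4
max payoff 5 at {A,B}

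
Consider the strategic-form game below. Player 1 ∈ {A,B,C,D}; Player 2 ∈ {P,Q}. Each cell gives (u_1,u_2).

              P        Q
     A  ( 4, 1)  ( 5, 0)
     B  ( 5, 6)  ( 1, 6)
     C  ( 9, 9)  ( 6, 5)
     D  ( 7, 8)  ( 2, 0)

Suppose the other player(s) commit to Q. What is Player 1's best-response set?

u_1(A vs Q) = 5
u_1(B vs Q) = 1
u_1(C vs Q) = 6
u_1(D vs Q) = 2
max payoff 6 at {C}

BR_1 = {C}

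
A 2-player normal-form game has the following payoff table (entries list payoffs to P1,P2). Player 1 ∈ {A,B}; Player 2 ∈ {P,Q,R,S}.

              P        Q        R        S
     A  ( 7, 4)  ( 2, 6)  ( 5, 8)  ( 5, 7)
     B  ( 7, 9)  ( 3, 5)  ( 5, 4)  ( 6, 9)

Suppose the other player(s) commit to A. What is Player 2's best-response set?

BR_2 = {R}

u_2(P vs A) = 4
u_2(Q vs A) = 6
u_2(R vs A) = 8
u_2(S vs A) = 7
max payoff 8 at {R}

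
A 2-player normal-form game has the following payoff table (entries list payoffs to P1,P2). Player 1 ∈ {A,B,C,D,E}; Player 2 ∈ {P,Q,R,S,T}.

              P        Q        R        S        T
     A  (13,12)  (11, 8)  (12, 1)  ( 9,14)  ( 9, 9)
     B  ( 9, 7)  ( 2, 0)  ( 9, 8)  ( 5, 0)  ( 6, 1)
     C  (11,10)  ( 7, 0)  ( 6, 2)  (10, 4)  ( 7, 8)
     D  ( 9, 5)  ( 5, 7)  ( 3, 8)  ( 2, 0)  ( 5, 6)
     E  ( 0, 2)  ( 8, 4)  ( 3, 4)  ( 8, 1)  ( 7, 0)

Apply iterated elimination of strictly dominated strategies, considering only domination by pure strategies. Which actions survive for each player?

Remaining: P1:{A,C} P2:{P,S}

P1 drop B (A beats it: P:13>9 Q:11>2 R:12>9 S:9>5 T:9>6)
P1 drop D (A beats it: P:13>9 Q:11>5 R:12>3 S:9>2 T:9>5)
P1 drop E (A beats it: P:13>0 Q:11>8 R:12>3 S:9>8 T:9>7)
P2 drop Q (P beats it: A:12>8 C:10>0)
P2 drop R (P beats it: A:12>1 C:10>2)
P2 drop T (P beats it: A:12>9 C:10>8)
P1→{A,C} P2→{P,S}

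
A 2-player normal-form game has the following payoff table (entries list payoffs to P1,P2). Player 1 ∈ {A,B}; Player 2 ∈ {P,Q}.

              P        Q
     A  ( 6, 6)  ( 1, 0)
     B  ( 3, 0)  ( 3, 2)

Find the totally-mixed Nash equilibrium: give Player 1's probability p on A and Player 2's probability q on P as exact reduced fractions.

p=1/4, q=2/5

P1 indiff ⇒ q·6+(1-q)·1 = q·3+(1-q)·3 ⇒ q(3) = (1-q)(2) ⇒ q = 2/5
P2 indiff ⇒ p·6+(1-p)·0 = p·0+(1-p)·2 ⇒ p(6) = (1-p)(2) ⇒ p = 1/4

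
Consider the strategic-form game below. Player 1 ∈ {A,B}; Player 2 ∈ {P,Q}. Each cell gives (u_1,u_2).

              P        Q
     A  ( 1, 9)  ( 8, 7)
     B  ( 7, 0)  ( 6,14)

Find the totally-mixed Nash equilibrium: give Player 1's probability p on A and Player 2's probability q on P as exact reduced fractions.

P1 indiff ⇒ q·1+(1-q)·8 = q·7+(1-q)·6 ⇒ q(-6) = (1-q)(-2) ⇒ q = 1/4
P2 indiff ⇒ p·9+(1-p)·0 = p·7+(1-p)·14 ⇒ p(2) = (1-p)(14) ⇒ p = 7/8

(p,q) = (7/8, 1/4)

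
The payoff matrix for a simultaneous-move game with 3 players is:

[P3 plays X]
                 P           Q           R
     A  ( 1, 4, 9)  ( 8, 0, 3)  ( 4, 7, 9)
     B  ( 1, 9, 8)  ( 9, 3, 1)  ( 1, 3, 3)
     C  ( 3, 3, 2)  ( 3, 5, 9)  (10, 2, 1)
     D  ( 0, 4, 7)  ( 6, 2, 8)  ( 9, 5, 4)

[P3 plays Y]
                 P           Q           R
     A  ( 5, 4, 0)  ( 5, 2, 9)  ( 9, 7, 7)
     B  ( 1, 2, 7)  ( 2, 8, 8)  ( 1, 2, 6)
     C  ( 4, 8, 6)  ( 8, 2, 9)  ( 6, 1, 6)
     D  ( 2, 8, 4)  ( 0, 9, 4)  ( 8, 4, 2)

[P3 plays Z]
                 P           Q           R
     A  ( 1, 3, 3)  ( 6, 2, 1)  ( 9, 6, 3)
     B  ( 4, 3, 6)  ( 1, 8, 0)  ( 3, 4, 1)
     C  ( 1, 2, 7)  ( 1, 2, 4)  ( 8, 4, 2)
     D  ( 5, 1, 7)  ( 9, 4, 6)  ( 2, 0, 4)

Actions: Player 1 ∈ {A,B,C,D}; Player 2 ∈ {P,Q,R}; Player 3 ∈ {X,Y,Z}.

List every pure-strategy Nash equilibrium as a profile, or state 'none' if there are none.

(A,P,X): not NE [P1→C gives 3>1; P2→R gives 7>4]
(A,P,Y): not NE [P2→R gives 7>4; P3→X gives 9>0]
(A,P,Z): not NE [P1→D gives 5>1; P2→R gives 6>3; P3→X gives 9>3]
(A,Q,X): not NE [P1→B gives 9>8; P2→R gives 7>0; P3→Y gives 9>3]
(A,Q,Y): not NE [P1→C gives 8>5; P2→R gives 7>2]
(A,Q,Z): not NE [P1→D gives 9>6; P2→R gives 6>2; P3→Y gives 9>1]
(A,R,X): not NE [P1→C gives 10>4]
(A,R,Y): not NE [P3→X gives 9>7]
(A,R,Z): not NE [P3→X gives 9>3]
(B,P,X): not NE [P1→C gives 3>1]
(B,P,Y): not NE [P1→A gives 5>1; P2→Q gives 8>2; P3→X gives 8>7]
(B,P,Z): not NE [P1→D gives 5>4; P2→Q gives 8>3; P3→X gives 8>6]
(B,Q,X): not NE [P2→P gives 9>3; P3→Y gives 8>1]
(B,Q,Y): not NE [P1→C gives 8>2]
(B,Q,Z): not NE [P1→D gives 9>1; P3→Y gives 8>0]
(B,R,X): not NE [P1→C gives 10>1; P2→P gives 9>3; P3→Y gives 6>3]
(B,R,Y): not NE [P1→A gives 9>1; P2→Q gives 8>2]
(B,R,Z): not NE [P1→A gives 9>3; P2→Q gives 8>4; P3→Y gives 6>1]
(C,P,X): not NE [P2→Q gives 5>3; P3→Z gives 7>2]
(C,P,Y): not NE [P1→A gives 5>4; P3→Z gives 7>6]
(C,P,Z): not NE [P1→D gives 5>1; P2→R gives 4>2]
(C,Q,X): not NE [P1→B gives 9>3]
(C,Q,Y): not NE [P2→P gives 8>2]
(C,Q,Z): not NE [P1→D gives 9>1; P2→R gives 4>2; P3→Y gives 9>4]
(C,R,X): not NE [P2→Q gives 5>2; P3→Y gives 6>1]
(C,R,Y): not NE [P1→A gives 9>6; P2→P gives 8>1]
(C,R,Z): not NE [P1→A gives 9>8; P3→Y gives 6>2]
(D,P,X): not NE [P1→C gives 3>0; P2→R gives 5>4]
(D,P,Y): not NE [P1→A gives 5>2; P2→Q gives 9>8; P3→Z gives 7>4]
(D,P,Z): not NE [P2→Q gives 4>1]
(D,Q,X): not NE [P1→B gives 9>6; P2→R gives 5>2]
(D,Q,Y): not NE [P1→C gives 8>0; P3→X gives 8>4]
(D,Q,Z): not NE [P3→X gives 8>6]
(D,R,X): not NE [P1→C gives 10>9]
(D,R,Y): not NE [P1→A gives 9>8; P2→Q gives 9>4; P3→Z gives 4>2]
(D,R,Z): not NE [P1→A gives 9>2; P2→Q gives 4>0]

No pure NE.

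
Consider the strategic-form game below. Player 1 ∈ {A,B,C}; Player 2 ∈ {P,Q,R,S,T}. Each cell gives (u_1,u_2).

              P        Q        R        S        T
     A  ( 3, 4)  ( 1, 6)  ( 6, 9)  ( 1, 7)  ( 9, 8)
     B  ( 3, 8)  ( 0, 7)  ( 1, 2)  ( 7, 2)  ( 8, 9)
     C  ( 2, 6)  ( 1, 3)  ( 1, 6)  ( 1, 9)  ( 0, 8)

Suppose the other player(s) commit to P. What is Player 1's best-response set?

u_1(A vs P) = 3
u_1(B vs P) = 3
u_1(C vs P) = 2
max payoff 3 at {A,B}

BR_1 = {A,B}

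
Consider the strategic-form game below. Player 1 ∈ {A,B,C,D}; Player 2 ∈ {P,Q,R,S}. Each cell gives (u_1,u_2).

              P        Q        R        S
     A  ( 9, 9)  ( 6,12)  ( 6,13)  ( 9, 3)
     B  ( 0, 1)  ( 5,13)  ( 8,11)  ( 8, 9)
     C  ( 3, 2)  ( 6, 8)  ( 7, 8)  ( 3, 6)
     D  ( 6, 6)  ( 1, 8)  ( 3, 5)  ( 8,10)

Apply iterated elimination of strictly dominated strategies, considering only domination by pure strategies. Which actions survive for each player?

Survivors P1:{A,B,C} P2:{Q,R}

P1 drop D (A beats it: P:9>6 Q:6>1 R:6>3 S:9>8)
P2 drop P (Q beats it: A:12>9 B:13>1 C:8>2)
P2 drop S (Q beats it: A:12>3 B:13>9 C:8>6)
P1→{A,B,C} P2→{Q,R}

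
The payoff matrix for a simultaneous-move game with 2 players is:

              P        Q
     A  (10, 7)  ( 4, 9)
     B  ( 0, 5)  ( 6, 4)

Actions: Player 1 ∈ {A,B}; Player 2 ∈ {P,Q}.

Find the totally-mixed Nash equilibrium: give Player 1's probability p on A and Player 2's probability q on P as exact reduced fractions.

P1 indiff ⇒ q·10+(1-q)·4 = q·0+(1-q)·6 ⇒ q(10) = (1-q)(2) ⇒ q = 1/6
P2 indiff ⇒ p·7+(1-p)·5 = p·9+(1-p)·4 ⇒ p(-2) = (1-p)(-1) ⇒ p = 1/3

(p,q) = (1/3, 1/6)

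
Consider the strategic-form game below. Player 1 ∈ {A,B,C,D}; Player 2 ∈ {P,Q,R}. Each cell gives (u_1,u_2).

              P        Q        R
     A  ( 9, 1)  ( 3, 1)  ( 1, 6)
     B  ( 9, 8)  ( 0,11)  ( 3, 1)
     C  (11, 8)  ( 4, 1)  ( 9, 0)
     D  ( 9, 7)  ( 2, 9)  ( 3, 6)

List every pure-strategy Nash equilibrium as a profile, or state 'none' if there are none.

(A,P): not NE [P1→C gives 11>9; P2→R gives 6>1]
(A,Q): not NE [P1→C gives 4>3; P2→R gives 6>1]
(A,R): not NE [P1→C gives 9>1]
(B,P): not NE [P1→C gives 11>9; P2→Q gives 11>8]
(B,Q): not NE [P1→C gives 4>0]
(B,R): not NE [P1→C gives 9>3; P2→Q gives 11>1]
(C,P): NE
(C,Q): not NE [P2→P gives 8>1]
(C,R): not NE [P2→P gives 8>0]
(D,P): not NE [P1→C gives 11>9; P2→Q gives 9>7]
(D,Q): not NE [P1→C gives 4>2]
(D,R): not NE [P1→C gives 9>3; P2→Q gives 9>6]

NE set: (C,P)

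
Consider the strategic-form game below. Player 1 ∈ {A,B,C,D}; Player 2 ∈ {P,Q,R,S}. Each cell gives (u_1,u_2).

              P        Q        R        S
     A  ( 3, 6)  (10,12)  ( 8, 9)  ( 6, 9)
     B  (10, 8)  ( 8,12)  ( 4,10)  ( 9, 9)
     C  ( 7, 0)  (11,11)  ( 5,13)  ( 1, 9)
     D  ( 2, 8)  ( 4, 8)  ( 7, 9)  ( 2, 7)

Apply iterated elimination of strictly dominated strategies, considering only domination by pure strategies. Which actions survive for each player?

P1 drop D (A beats it: P:3>2 Q:10>4 R:8>7 S:6>2)
P2 drop P (Q beats it: A:12>6 B:12>8 C:11>0)
P2 drop S (Q beats it: A:12>9 B:12>9 C:11>9)
P1 drop B (A beats it: Q:10>8 R:8>4)
P1→{A,C} P2→{Q,R}

IESDS → P1:{A,C} P2:{Q,R}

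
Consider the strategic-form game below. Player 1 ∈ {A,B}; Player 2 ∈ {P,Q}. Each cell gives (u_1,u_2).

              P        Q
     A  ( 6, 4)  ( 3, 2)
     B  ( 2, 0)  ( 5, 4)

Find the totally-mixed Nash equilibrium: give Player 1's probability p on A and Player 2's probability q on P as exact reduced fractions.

P1 indiff ⇒ q·6+(1-q)·3 = q·2+(1-q)·5 ⇒ q(4) = (1-q)(2) ⇒ q = 1/3
P2 indiff ⇒ p·4+(1-p)·0 = p·2+(1-p)·4 ⇒ p(2) = (1-p)(4) ⇒ p = 2/3

p=2/3, q=1/3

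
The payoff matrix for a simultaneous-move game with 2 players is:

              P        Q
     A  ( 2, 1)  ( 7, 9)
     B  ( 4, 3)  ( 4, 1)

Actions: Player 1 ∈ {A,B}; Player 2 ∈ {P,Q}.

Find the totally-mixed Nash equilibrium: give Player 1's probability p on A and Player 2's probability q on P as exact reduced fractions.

(p,q) = (1/5, 3/5)

P1 indiff ⇒ q·2+(1-q)·7 = q·4+(1-q)·4 ⇒ q(-2) = (1-q)(-3) ⇒ q = 3/5
P2 indiff ⇒ p·1+(1-p)·3 = p·9+(1-p)·1 ⇒ p(-8) = (1-p)(-2) ⇒ p = 1/5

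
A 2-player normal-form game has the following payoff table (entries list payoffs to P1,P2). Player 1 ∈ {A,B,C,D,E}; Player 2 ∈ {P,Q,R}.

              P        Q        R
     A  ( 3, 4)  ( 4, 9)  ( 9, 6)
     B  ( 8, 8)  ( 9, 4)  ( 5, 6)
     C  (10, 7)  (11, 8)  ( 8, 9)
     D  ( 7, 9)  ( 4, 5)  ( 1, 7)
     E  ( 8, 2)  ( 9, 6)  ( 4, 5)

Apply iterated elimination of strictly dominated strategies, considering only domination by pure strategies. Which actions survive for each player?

P1 drop B (C beats it: P:10>8 Q:11>9 R:8>5)
P1 drop D (C beats it: P:10>7 Q:11>4 R:8>1)
P1 drop E (C beats it: P:10>8 Q:11>9 R:8>4)
P2 drop P (Q beats it: A:9>4 C:8>7)
P1→{A,C} P2→{Q,R}

Survivors P1:{A,C} P2:{Q,R}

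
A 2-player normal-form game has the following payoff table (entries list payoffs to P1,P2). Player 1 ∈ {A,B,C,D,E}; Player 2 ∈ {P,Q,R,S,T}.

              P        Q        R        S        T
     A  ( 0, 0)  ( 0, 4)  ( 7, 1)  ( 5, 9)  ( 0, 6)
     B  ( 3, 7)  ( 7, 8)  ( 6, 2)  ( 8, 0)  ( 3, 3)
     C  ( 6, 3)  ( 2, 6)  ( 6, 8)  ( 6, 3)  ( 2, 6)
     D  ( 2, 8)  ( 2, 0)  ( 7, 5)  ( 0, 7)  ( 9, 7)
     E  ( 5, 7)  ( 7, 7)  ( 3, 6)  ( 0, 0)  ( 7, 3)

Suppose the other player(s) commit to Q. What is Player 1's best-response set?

u_1(A vs Q) = 0
u_1(B vs Q) = 7
u_1(C vs Q) = 2
u_1(D vs Q) = 2
u_1(E vs Q) = 7
max payoff 7 at {B,E}

argmax u_1 = {B,E}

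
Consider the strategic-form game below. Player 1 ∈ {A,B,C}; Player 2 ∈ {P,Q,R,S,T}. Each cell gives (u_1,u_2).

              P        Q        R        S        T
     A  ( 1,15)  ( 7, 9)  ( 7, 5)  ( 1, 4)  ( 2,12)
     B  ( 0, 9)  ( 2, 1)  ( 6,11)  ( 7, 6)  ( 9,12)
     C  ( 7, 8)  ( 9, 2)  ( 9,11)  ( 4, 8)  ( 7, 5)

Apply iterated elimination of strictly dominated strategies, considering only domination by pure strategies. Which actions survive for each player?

P1 drop A (C beats it: P:7>1 Q:9>7 R:9>7 S:4>1 T:7>2)
P2 drop P (R beats it: B:11>9 C:11>8)
P2 drop Q (R beats it: B:11>1 C:11>2)
P2 drop S (R beats it: B:11>6 C:11>8)
P1→{B,C} P2→{R,T}

Survivors P1:{B,C} P2:{R,T}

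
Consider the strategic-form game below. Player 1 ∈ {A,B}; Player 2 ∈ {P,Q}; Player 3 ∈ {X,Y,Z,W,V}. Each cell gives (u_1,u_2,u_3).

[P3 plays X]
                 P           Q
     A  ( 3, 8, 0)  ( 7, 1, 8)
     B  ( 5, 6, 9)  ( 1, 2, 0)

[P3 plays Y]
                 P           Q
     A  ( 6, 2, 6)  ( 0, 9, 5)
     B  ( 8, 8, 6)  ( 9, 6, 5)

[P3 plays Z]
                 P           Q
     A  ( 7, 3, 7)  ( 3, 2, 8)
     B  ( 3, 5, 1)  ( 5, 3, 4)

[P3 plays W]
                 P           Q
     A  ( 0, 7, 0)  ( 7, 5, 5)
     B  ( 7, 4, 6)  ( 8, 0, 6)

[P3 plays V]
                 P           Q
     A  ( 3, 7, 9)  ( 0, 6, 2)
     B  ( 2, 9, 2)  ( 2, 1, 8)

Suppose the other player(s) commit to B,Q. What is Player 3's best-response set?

u_3(X vs B,Q) = 0
u_3(Y vs B,Q) = 5
u_3(Z vs B,Q) = 4
u_3(W vs B,Q) = 6
u_3(V vs B,Q) = 8
max payoff 8 at {V}

BR_3 = {V}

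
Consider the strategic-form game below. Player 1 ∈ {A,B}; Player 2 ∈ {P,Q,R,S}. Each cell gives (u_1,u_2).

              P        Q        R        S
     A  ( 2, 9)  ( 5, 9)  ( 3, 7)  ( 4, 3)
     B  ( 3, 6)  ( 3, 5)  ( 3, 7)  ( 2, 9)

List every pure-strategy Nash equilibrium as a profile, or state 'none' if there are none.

Nash profiles: (A,Q)

(A,P): not NE [P1→B gives 3>2]
(A,Q): NE
(A,R): not NE [P2→Q gives 9>7]
(A,S): not NE [P2→Q gives 9>3]
(B,P): not NE [P2→S gives 9>6]
(B,Q): not NE [P1→A gives 5>3; P2→S gives 9>5]
(B,R): not NE [P2→S gives 9>7]
(B,S): not NE [P1→A gives 4>2]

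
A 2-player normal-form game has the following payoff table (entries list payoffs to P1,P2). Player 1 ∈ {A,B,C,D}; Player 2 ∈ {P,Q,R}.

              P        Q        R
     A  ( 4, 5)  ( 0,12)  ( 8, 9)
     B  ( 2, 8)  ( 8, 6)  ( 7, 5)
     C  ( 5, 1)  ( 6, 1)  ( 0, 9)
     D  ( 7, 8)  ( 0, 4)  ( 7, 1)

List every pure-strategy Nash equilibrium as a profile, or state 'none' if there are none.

PSNE = {(D,P)}

(A,P): not NE [P1→D gives 7>4; P2→Q gives 12>5]
(A,Q): not NE [P1→B gives 8>0]
(A,R): not NE [P2→Q gives 12>9]
(B,P): not NE [P1→D gives 7>2]
(B,Q): not NE [P2→P gives 8>6]
(B,R): not NE [P1→A gives 8>7; P2→P gives 8>5]
(C,P): not NE [P1→D gives 7>5; P2→R gives 9>1]
(C,Q): not NE [P1→B gives 8>6; P2→R gives 9>1]
(C,R): not NE [P1→A gives 8>0]
(D,P): NE
(D,Q): not NE [P1→B gives 8>0; P2→P gives 8>4]
(D,R): not NE [P1→A gives 8>7; P2→P gives 8>1]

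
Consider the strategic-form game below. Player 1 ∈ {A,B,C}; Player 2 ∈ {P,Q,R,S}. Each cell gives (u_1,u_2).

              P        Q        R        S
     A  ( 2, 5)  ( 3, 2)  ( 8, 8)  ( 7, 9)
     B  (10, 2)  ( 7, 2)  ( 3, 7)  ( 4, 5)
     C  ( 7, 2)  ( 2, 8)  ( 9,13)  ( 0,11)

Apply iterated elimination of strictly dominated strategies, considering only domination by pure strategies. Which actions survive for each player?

P2 drop P (R beats it: A:8>5 B:7>2 C:13>2)
P2 drop Q (R beats it: A:8>2 B:7>2 C:13>8)
P1 drop B (A beats it: R:8>3 S:7>4)
P1→{A,C} P2→{R,S}

Remaining: P1:{A,C} P2:{R,S}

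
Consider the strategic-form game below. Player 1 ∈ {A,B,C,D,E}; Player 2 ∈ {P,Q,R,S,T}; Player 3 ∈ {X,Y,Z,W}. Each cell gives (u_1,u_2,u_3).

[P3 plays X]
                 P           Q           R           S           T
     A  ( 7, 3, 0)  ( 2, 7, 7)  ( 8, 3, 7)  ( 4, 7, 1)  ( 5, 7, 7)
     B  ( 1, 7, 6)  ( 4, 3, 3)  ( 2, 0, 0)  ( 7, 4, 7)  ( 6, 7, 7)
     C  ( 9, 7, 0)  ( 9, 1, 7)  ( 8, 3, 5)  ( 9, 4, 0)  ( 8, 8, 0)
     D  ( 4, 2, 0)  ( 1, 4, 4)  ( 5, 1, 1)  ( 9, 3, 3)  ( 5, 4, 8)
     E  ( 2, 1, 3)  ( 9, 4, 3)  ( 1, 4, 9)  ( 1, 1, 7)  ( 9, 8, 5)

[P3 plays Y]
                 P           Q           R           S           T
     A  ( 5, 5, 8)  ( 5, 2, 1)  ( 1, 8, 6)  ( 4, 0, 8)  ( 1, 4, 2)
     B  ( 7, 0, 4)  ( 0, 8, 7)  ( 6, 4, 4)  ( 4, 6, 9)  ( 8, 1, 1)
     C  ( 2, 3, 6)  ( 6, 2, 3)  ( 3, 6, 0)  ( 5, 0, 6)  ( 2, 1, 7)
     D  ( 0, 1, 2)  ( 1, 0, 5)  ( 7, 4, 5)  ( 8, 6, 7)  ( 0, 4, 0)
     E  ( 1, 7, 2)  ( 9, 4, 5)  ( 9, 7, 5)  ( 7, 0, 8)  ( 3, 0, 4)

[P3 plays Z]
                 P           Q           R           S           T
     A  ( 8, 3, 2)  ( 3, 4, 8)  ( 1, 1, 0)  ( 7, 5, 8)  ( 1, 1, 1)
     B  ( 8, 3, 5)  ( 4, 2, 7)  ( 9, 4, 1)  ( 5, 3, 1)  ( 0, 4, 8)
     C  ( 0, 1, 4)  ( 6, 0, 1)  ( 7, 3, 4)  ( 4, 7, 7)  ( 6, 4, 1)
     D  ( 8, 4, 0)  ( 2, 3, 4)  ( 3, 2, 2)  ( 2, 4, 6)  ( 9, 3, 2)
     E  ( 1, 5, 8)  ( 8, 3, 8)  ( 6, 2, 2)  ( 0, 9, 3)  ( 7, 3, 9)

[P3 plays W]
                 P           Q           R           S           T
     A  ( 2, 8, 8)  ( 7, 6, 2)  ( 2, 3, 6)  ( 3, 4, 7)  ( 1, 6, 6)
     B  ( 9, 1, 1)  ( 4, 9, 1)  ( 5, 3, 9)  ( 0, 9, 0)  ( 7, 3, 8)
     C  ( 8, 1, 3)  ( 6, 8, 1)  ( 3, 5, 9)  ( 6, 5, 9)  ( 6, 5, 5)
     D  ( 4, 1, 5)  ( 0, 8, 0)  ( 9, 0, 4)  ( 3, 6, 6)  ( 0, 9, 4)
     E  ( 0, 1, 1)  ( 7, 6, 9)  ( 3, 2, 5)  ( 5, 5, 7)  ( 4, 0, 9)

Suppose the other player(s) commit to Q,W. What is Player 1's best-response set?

BR_1 = {A,E}

u_1(A vs Q,W) = 7
u_1(B vs Q,W) = 4
u_1(C vs Q,W) = 6
u_1(D vs Q,W) = 0
u_1(E vs Q,W) = 7
max payoff 7 at {A,E}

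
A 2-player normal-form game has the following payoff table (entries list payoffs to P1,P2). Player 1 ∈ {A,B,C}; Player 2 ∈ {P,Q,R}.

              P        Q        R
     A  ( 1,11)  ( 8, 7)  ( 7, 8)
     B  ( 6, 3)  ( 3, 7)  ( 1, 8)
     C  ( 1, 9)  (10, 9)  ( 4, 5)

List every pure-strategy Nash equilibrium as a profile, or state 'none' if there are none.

(A,P): not NE [P1→B gives 6>1]
(A,Q): not NE [P1→C gives 10>8; P2→P gives 11>7]
(A,R): not NE [P2→P gives 11>8]
(B,P): not NE [P2→R gives 8>3]
(B,Q): not NE [P1→C gives 10>3; P2→R gives 8>7]
(B,R): not NE [P1→A gives 7>1]
(C,P): not NE [P1→B gives 6>1]
(C,Q): NE
(C,R): not NE [P1→A gives 7>4; P2→Q gives 9>5]

NE set: (C,Q)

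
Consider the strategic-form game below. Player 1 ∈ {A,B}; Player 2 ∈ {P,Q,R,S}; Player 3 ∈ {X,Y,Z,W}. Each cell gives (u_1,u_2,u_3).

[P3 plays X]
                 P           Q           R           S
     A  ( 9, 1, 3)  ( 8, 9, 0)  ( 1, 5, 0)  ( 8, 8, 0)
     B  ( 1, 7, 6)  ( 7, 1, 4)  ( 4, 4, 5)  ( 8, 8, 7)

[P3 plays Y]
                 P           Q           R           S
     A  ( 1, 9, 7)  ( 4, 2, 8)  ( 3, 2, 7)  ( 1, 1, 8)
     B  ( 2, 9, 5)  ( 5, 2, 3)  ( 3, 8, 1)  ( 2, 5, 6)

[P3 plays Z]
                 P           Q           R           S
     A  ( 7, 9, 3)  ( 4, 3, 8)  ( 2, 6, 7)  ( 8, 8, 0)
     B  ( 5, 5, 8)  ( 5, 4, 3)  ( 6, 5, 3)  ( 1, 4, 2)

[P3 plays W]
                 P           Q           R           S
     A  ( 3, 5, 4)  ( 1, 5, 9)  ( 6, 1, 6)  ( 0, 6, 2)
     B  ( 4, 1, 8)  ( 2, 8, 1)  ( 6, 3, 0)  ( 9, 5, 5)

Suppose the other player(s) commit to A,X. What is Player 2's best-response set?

u_2(P vs A,X) = 1
u_2(Q vs A,X) = 9
u_2(R vs A,X) = 5
u_2(S vs A,X) = 8
max payoff 9 at {Q}

P2 best: {Q}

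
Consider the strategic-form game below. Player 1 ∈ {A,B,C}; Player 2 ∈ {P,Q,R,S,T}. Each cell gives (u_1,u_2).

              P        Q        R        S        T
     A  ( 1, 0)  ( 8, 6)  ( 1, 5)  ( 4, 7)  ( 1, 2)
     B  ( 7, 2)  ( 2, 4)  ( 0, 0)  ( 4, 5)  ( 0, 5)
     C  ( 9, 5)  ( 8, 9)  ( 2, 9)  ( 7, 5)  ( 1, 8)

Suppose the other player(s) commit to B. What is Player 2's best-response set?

u_2(P vs B) = 2
u_2(Q vs B) = 4
u_2(R vs B) = 0
u_2(S vs B) = 5
u_2(T vs B) = 5
max payoff 5 at {S,T}

P2 best: {S,T}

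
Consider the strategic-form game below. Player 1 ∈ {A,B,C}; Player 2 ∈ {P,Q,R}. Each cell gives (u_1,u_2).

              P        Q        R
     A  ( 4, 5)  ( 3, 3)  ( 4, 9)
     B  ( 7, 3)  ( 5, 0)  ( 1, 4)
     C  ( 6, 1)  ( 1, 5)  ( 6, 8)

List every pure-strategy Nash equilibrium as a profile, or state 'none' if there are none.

NE set: (C,R)

(A,P): not NE [P1→B gives 7>4; P2→R gives 9>5]
(A,Q): not NE [P1→B gives 5>3; P2→R gives 9>3]
(A,R): not NE [P1→C gives 6>4]
(B,P): not NE [P2→R gives 4>3]
(B,Q): not NE [P2→R gives 4>0]
(B,R): not NE [P1→C gives 6>1]
(C,P): not NE [P1→B gives 7>6; P2→R gives 8>1]
(C,Q): not NE [P1→B gives 5>1; P2→R gives 8>5]
(C,R): NE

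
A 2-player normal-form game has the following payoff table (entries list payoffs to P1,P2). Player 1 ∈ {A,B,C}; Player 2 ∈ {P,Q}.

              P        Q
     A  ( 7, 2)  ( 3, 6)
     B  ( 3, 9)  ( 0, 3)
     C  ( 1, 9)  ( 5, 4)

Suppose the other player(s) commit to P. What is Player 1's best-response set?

u_1(A vs P) = 7
u_1(B vs P) = 3
u_1(C vs P) = 1
max payoff 7 at {A}

P1 best: {A}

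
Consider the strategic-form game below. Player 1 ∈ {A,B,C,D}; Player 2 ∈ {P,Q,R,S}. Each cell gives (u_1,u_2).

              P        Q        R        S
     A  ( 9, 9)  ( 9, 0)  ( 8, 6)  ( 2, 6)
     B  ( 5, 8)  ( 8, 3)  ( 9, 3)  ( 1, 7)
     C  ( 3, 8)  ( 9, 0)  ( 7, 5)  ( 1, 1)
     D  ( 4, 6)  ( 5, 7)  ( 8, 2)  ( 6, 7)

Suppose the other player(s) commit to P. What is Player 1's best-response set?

u_1(A vs P) = 9
u_1(B vs P) = 5
u_1(C vs P) = 3
u_1(D vs P) = 4
max payoff 9 at {A}

P1 best: {A}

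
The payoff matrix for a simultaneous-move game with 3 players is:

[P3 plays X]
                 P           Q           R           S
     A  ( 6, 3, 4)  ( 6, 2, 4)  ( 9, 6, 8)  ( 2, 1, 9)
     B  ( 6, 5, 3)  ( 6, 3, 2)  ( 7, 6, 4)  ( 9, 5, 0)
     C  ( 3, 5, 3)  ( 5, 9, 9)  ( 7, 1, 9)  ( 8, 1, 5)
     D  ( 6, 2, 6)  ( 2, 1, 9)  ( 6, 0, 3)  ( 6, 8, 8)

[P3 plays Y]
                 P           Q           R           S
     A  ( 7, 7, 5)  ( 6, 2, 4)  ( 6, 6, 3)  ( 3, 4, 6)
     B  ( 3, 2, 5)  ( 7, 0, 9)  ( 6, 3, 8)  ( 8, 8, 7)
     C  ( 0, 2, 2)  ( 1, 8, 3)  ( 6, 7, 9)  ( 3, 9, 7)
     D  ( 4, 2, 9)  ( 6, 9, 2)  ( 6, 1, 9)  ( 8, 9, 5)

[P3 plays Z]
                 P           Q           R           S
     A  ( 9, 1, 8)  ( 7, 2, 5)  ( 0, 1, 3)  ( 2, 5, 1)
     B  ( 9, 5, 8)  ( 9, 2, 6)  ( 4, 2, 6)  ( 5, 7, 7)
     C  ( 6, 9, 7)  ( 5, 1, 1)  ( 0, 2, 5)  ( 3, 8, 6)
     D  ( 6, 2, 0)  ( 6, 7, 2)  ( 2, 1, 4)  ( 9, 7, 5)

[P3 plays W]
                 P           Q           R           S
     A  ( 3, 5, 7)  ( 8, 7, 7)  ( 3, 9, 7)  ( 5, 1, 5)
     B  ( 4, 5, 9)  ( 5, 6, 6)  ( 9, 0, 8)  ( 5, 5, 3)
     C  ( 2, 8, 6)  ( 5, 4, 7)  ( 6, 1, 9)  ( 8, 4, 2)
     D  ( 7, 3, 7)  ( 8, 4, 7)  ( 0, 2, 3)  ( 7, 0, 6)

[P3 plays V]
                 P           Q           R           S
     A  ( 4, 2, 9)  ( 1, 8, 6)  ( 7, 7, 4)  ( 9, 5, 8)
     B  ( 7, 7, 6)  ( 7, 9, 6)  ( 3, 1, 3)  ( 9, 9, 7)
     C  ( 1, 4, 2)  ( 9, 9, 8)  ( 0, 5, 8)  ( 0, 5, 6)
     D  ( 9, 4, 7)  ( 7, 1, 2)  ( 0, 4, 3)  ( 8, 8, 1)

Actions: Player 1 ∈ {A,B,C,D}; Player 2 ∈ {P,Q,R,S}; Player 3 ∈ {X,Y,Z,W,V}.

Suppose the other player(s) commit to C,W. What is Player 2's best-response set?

u_2(P vs C,W) = 8
u_2(Q vs C,W) = 4
u_2(R vs C,W) = 1
u_2(S vs C,W) = 4
max payoff 8 at {P}

BR_2 = {P}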